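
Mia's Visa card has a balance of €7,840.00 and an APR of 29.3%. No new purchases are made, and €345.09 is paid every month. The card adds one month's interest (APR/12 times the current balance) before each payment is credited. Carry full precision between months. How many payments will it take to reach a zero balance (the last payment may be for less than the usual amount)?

34 payments

Monthly rate r = 29.3%/12 = 2.44167% = 0.0244167.
Recurrence: B ← B·(1+r) − €345.09.
Month 1: interest €191.43; balance after payment €7,686.34.
Month 2: interest €187.67; balance after payment €7,528.92.
Closed form: n = −ln(1 − rB₀/P)/ln(1+r) = −ln(0.44528)/ln(1.02442) ≈ 33.538, so the balance reaches zero during payment 34.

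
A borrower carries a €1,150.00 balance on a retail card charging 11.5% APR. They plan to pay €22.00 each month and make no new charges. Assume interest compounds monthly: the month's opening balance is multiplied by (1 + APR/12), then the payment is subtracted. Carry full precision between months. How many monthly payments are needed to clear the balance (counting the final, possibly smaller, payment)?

73 months

Monthly rate r = 11.5%/12 = 0.958333% = 0.00958333.
Recurrence: B ← B·(1+r) − €22.00.
Month 1: interest €11.02; balance after payment €1,139.02.
Month 2: interest €10.92; balance after payment €1,127.94.
Closed form: n = −ln(1 − rB₀/P)/ln(1+r) = −ln(0.49905)/ln(1.00958) ≈ 72.873, so the balance reaches zero during payment 73.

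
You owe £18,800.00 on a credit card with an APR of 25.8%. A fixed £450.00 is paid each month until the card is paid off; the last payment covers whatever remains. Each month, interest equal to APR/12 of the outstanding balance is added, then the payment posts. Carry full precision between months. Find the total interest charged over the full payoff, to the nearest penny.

Monthly rate r = 25.8%/12 = 2.15% = 0.0215.
Payoff takes n = ⌈−ln(1 − rB₀/P)/ln(1+r)⌉ = ⌈107.416⌉ = 108 payments; the last is £188.27.
Total paid = 107·£450.00 + £188.27 = £48,338.27.
Total interest = total paid − principal = £48,338.27 − £18,800.00 = £29,538.27.

£29,538.27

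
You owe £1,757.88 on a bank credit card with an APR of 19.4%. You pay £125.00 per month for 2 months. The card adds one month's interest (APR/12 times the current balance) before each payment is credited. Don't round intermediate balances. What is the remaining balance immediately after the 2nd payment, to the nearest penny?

Monthly rate r = 19.4%/12 = 1.61667% = 0.0161667.
Each month: B ← B·(1+r) − £125.00.
Month 1: interest £28.42; balance after payment £1,661.30.
Month 2: interest £26.86; balance after payment £1,563.16.

£1,563.16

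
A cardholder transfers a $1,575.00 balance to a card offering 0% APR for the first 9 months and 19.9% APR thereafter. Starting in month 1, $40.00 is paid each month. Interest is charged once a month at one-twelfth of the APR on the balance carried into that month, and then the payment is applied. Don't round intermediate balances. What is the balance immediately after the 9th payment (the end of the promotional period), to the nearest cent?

$1,215.00

Promo months 1–9 at r₀ = 0%/12 = 0; months 10+ at r₁ = 19.9%/12 = 0.0165833.
After month 9 (no interest yet): B = $1,575.00 − 9·$40.00 = $1,215.00.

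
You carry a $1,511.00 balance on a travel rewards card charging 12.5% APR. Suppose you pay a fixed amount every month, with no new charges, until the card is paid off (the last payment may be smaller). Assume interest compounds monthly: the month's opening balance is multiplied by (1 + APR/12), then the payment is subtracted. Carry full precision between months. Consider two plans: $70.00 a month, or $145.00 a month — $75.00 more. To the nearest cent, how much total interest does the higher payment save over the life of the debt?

$112.72

Monthly rate r = 12.5%/12 = 1.04167% = 0.0104167.
At $70.00/mo: n = ⌈−ln(1 − rB₀/P)/ln(1+r)⌉ = 25 payments (last $40.57); total interest = total paid − $1,511.00 = $209.57.
At $145.00/mo: 12 payments (last $12.85); total interest $96.85.
Interest saved = $209.57 − $96.85 = $112.72.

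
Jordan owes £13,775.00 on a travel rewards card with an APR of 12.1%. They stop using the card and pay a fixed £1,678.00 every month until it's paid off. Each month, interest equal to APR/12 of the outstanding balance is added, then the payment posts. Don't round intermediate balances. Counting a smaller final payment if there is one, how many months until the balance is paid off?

Monthly rate r = 12.1%/12 = 1.00833% = 0.0100833.
Recurrence: B ← B·(1+r) − £1,678.00.
Month 1: interest £138.90; balance after payment £12,235.90.
Month 2: interest £123.38; balance after payment £10,681.28.
Closed form: n = −ln(1 − rB₀/P)/ln(1+r) = −ln(0.91722)/ln(1.01008) ≈ 8.612, so the balance reaches zero during payment 9.

9 payments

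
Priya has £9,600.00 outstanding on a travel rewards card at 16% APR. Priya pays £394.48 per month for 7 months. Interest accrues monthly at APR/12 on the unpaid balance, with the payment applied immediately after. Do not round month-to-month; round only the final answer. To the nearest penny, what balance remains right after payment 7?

Monthly rate r = 16%/12 = 1.33333% = 0.0133333.
Each month: B ← B·(1+r) − £394.48.
Month 1: interest £128.00; balance after payment £9,333.52.
Month 2: interest £124.45; balance after payment £9,063.49.
Month 3: interest £120.85; balance after payment £8,789.85.
Month 4: interest £117.20; balance after payment £8,512.57.
Month 5: interest £113.50; balance after payment £8,231.59.
Month 6: interest £109.75; balance after payment £7,946.87.
Month 7: interest £105.96; balance after payment £7,658.35.

£7,658.35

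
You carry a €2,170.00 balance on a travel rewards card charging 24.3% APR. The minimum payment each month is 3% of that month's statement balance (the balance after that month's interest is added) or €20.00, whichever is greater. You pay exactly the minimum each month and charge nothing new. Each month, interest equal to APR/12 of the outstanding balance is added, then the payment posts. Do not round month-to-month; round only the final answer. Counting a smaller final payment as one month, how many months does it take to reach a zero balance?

Monthly rate r = 24.3%/12 = 2.025% = 0.02025.
While 3% of the post-interest balance exceeds €20.00, each month B ← (B·(1+r))·(1 − 0.03), i.e. B shrinks by the factor (1+r)·0.97 = 0.98964.
This holds for months 1–116. Entering month 117 the balance is €648.56; 3% of the post-interest balance is now below €20.00, so the flat €20.00 minimum applies from here.
From month 117 a fixed €20.00 at rate r clears €648.56 in 54 more payments. Total: 116 + 54 = 170 months.

170 months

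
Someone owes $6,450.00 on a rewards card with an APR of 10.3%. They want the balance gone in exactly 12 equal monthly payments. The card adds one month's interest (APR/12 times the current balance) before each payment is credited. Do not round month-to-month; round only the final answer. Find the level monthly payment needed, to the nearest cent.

$567.96

Monthly rate r = 10.3%/12 = 0.858333% = 0.00858333.
Level-payment amortization: P = B₀·r / (1 − (1+r)^(−n)) = 6450.00·0.00858333 / (1 − 1.00858^(−12)).
Denominator 1 − (1+r)^(−12) = 0.097476429.
P = 55.3625 / 0.097476429 ≈ 567.96.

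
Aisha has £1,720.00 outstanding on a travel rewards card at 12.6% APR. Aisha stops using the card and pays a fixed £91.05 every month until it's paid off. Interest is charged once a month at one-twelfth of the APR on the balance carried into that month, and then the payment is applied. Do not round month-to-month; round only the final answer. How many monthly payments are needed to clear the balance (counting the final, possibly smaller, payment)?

22 months

Monthly rate r = 12.6%/12 = 1.05% = 0.0105.
Recurrence: B ← B·(1+r) − £91.05.
Month 1: interest £18.06; balance after payment £1,647.01.
Month 2: interest £17.29; balance after payment £1,573.25.
Closed form: n = −ln(1 − rB₀/P)/ln(1+r) = −ln(0.80165)/ln(1.0105) ≈ 21.166, so the balance reaches zero during payment 22.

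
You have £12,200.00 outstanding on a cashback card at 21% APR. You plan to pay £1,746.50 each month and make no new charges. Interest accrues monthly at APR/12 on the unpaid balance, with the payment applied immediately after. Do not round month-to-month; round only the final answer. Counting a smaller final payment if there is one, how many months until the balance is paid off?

8 months

Monthly rate r = 21%/12 = 1.75% = 0.0175.
Recurrence: B ← B·(1+r) − £1,746.50.
Month 1: interest £213.50; balance after payment £10,667.00.
Month 2: interest £186.67; balance after payment £9,107.17.
Closed form: n = −ln(1 − rB₀/P)/ln(1+r) = −ln(0.87776)/ln(1.0175) ≈ 7.516, so the balance reaches zero during payment 8.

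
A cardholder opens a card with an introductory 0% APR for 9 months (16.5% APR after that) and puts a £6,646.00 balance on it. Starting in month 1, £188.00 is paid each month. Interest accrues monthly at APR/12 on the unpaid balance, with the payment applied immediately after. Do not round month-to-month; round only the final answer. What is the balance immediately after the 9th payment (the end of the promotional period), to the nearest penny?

£4,954.00

Promo months 1–9 at r₀ = 0%/12 = 0; months 10+ at r₁ = 16.5%/12 = 0.01375.
After month 9 (no interest yet): B = £6,646.00 − 9·£188.00 = £4,954.00.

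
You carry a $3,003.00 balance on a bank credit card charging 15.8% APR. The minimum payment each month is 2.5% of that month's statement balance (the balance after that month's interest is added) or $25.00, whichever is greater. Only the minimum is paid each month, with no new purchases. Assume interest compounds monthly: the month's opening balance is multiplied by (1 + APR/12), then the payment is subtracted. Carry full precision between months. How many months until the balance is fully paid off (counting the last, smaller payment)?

Monthly rate r = 15.8%/12 = 1.31667% = 0.0131667.
While 2.5% of the post-interest balance exceeds $25.00, each month B ← (B·(1+r))·(1 − 0.025), i.e. B shrinks by the factor (1+r)·0.975 = 0.98784.
This holds for months 1–91. Entering month 92 the balance is $986.14; 2.5% of the post-interest balance is now below $25.00, so the flat $25.00 minimum applies from here.
From month 92 a fixed $25.00 at rate r clears $986.14 in 57 more payments. Total: 91 + 57 = 148 months.

148 months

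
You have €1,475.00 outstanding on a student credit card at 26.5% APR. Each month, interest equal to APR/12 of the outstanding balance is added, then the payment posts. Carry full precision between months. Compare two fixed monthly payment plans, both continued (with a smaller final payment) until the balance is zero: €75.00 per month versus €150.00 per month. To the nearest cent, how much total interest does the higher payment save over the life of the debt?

€274.70

Monthly rate r = 26.5%/12 = 2.20833% = 0.0220833.
At €75.00/mo: n = ⌈−ln(1 − rB₀/P)/ln(1+r)⌉ = 27 payments (last €6.18); total interest = total paid − €1,475.00 = €481.18.
At €150.00/mo: 12 payments (last €31.48); total interest €206.48.
Interest saved = €481.18 − €206.48 = €274.70.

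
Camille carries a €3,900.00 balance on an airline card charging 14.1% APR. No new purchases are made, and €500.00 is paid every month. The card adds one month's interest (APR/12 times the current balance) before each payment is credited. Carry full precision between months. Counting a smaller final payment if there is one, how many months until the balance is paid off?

Monthly rate r = 14.1%/12 = 1.175% = 0.01175.
Recurrence: B ← B·(1+r) − €500.00.
Month 1: interest €45.83; balance after payment €3,445.82.
Month 2: interest €40.49; balance after payment €2,986.31.
Closed form: n = −ln(1 − rB₀/P)/ln(1+r) = −ln(0.90835)/ln(1.01175) ≈ 8.229, so the balance reaches zero during payment 9.

9 payments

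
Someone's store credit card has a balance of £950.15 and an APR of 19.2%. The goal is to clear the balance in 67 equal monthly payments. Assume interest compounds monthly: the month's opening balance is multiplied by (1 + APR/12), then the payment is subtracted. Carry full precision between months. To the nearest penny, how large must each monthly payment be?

Monthly rate r = 19.2%/12 = 1.6% = 0.016.
Level-payment amortization: P = B₀·r / (1 − (1+r)^(−n)) = 950.15·0.016 / (1 − 1.016^(−67)).
Denominator 1 − (1+r)^(−67) = 0.654759635.
P = 15.2024 / 0.654759635 ≈ 23.22.

£23.22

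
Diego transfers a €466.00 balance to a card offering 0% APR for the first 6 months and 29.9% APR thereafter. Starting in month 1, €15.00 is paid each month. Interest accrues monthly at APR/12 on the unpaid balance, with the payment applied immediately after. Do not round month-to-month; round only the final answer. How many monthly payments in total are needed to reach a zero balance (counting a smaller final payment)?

46 months

Promo months 1–6 at r₀ = 0%/12 = 0; months 7+ at r₁ = 29.9%/12 = 0.0249167.
After month 6 (no interest yet): B = €466.00 − 6·€15.00 = €376.00.
Then at r₁ with €15.00/mo: n₂ = −ln(1 − r₁·B/P)/ln(1+r₁) ≈ 39.81 → 40 more payments.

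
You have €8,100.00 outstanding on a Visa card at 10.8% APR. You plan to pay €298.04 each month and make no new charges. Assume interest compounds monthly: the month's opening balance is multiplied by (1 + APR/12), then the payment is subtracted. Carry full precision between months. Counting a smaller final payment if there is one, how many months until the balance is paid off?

32 months

Monthly rate r = 10.8%/12 = 0.9% = 0.009.
Recurrence: B ← B·(1+r) − €298.04.
Month 1: interest €72.90; balance after payment €7,874.86.
Month 2: interest €70.87; balance after payment €7,647.69.
Closed form: n = −ln(1 − rB₀/P)/ln(1+r) = −ln(0.7554)/ln(1.009) ≈ 31.307, so the balance reaches zero during payment 32.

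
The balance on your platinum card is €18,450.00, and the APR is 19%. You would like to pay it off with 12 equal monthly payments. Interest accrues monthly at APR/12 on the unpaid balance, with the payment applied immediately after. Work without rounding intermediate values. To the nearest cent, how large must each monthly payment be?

€1,700.29

Monthly rate r = 19%/12 = 1.58333% = 0.0158333.
Level-payment amortization: P = B₀·r / (1 − (1+r)^(−n)) = 18450.00·0.0158333 / (1 − 1.01583^(−12)).
Denominator 1 − (1+r)^(−12) = 0.171809041.
P = 292.125 / 0.171809041 ≈ 1700.29.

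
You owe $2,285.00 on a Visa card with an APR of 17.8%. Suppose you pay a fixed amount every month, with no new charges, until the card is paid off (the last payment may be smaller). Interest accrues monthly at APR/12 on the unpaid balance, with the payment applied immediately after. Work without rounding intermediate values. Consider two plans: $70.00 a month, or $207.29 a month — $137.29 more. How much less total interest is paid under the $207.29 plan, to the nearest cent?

$633.69

Monthly rate r = 17.8%/12 = 1.48333% = 0.0148333.
At $70.00/mo: n = ⌈−ln(1 − rB₀/P)/ln(1+r)⌉ = 45 payments (last $67.37); total interest = total paid − $2,285.00 = $862.37.
At $207.29/mo: 13 payments (last $26.20); total interest $228.68.
Interest saved = $862.37 − $228.68 = $633.69.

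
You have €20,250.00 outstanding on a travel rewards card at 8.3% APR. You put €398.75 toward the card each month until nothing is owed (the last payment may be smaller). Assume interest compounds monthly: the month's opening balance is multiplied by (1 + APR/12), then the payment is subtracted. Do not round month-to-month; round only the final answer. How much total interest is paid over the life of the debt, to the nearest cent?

€4,782.63

Monthly rate r = 8.3%/12 = 0.691667% = 0.00691667.
Payoff takes n = ⌈−ln(1 − rB₀/P)/ln(1+r)⌉ = ⌈62.777⌉ = 63 payments; the last is €310.13.
Total paid = 62·€398.75 + €310.13 = €25,032.63.
Total interest = total paid − principal = €25,032.63 − €20,250.00 = €4,782.63.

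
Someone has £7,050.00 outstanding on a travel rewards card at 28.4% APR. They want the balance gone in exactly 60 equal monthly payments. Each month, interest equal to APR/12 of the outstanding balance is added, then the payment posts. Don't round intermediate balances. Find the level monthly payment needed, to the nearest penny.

Monthly rate r = 28.4%/12 = 2.36667% = 0.0236667.
Level-payment amortization: P = B₀·r / (1 − (1+r)^(−n)) = 7050.00·0.0236667 / (1 − 1.02367^(−60)).
Denominator 1 − (1+r)^(−60) = 0.754254091.
P = 166.85 / 0.754254091 ≈ 221.21.

£221.21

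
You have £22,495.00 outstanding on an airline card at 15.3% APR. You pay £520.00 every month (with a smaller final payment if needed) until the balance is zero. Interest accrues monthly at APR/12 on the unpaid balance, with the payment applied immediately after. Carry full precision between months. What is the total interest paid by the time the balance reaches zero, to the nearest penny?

Monthly rate r = 15.3%/12 = 1.275% = 0.01275.
Payoff takes n = ⌈−ln(1 − rB₀/P)/ln(1+r)⌉ = ⌈63.301⌉ = 64 payments; the last is £157.00.
Total paid = 63·£520.00 + £157.00 = £32,917.00.
Total interest = total paid − principal = £32,917.00 − £22,495.00 = £10,422.00.

£10,422.00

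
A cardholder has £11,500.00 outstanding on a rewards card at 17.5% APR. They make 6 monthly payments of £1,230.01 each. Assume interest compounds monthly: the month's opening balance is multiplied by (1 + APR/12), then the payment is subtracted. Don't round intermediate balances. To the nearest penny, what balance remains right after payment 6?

Monthly rate r = 17.5%/12 = 1.45833% = 0.0145833.
Each month: B ← B·(1+r) − £1,230.01.
Month 1: interest £167.71; balance after payment £10,437.70.
Month 2: interest £152.22; balance after payment £9,359.90.
Month 3: interest £136.50; balance after payment £8,266.39.
Month 4: interest £120.55; balance after payment £7,156.93.
Month 5: interest £104.37; balance after payment £6,031.30.
Month 6: interest £87.96; balance after payment £4,889.24.

£4,889.24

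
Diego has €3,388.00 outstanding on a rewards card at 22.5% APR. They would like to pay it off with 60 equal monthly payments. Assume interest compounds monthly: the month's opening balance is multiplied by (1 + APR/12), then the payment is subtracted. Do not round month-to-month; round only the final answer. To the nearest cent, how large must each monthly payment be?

€94.54

Monthly rate r = 22.5%/12 = 1.875% = 0.01875.
Level-payment amortization: P = B₀·r / (1 − (1+r)^(−n)) = 3388.00·0.01875 / (1 − 1.01875^(−60)).
Denominator 1 − (1+r)^(−60) = 0.671947996.
P = 63.525 / 0.671947996 ≈ 94.54.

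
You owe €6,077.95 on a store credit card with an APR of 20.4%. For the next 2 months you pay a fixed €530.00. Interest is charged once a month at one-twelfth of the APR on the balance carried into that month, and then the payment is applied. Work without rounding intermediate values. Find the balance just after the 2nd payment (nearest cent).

Monthly rate r = 20.4%/12 = 1.7% = 0.017.
Each month: B ← B·(1+r) − €530.00.
Month 1: interest €103.33; balance after payment €5,651.28.
Month 2: interest €96.07; balance after payment €5,217.35.

€5,217.35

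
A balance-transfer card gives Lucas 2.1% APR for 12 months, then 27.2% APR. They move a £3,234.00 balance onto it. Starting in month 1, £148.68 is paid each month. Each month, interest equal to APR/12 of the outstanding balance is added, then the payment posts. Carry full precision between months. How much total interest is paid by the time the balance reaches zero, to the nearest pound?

Promo months 1–12 at r₀ = 2.1%/12 = 0.00175; months 13+ at r₁ = 27.2%/12 = 0.0226667.
After month 12: iterate B ← B·(1+r₀) − £148.68 for 12 months → £1,501.14.
Then at r₁ with £148.68/mo: n₂ = −ln(1 − r₁·B/P)/ln(1+r₁) ≈ 11.59 → 12 more payments.
Total paid = 23·£148.68 + £88.80 = £3,508.44; interest = £3,508.44 − £3,234.00 = £274.44.

£274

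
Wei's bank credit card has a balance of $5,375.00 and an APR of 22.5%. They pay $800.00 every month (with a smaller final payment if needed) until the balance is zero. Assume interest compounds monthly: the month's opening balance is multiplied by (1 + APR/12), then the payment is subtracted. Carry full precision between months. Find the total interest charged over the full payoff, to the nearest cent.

Monthly rate r = 22.5%/12 = 1.875% = 0.01875.
Payoff takes n = ⌈−ln(1 − rB₀/P)/ln(1+r)⌉ = ⌈7.248⌉ = 8 payments; the last is $200.07.
Total paid = 7·$800.00 + $200.07 = $5,800.07.
Total interest = total paid − principal = $5,800.07 − $5,375.00 = $425.07.

$425.07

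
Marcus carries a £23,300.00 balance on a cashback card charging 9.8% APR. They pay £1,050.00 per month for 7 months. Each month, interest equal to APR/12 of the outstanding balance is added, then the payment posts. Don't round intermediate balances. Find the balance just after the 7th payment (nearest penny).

£17,132.52

Monthly rate r = 9.8%/12 = 0.816667% = 0.00816667.
Each month: B ← B·(1+r) − £1,050.00.
Month 1: interest £190.28; balance after payment £22,440.28.
Month 2: interest £183.26; balance after payment £21,573.55.
Month 3: interest £176.18; balance after payment £20,699.73.
Month 4: interest £169.05; balance after payment £19,818.78.
Month 5: interest £161.85; balance after payment £18,930.63.
Month 6: interest £154.60; balance after payment £18,035.23.
Month 7: interest £147.29; balance after payment £17,132.52.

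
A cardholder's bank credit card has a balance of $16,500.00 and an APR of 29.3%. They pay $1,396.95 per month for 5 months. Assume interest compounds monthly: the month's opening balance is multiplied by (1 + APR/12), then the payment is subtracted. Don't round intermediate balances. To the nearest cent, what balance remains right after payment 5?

$11,280.91

Monthly rate r = 29.3%/12 = 2.44167% = 0.0244167.
Each month: B ← B·(1+r) − $1,396.95.
Month 1: interest $402.88; balance after payment $15,505.92.
Month 2: interest $378.60; balance after payment $14,487.58.
Month 3: interest $353.74; balance after payment $13,444.37.
Month 4: interest $328.27; balance after payment $12,375.68.
Month 5: interest $302.17; balance after payment $11,280.91.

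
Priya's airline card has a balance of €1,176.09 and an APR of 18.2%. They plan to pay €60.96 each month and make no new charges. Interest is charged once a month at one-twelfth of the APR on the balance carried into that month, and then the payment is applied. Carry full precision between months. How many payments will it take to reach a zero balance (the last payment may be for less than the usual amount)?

23 months

Monthly rate r = 18.2%/12 = 1.51667% = 0.0151667.
Recurrence: B ← B·(1+r) − €60.96.
Month 1: interest €17.84; balance after payment €1,132.97.
Month 2: interest €17.18; balance after payment €1,089.19.
Closed form: n = −ln(1 − rB₀/P)/ln(1+r) = −ln(0.70739)/ln(1.01517) ≈ 22.997, so the balance reaches zero during payment 23.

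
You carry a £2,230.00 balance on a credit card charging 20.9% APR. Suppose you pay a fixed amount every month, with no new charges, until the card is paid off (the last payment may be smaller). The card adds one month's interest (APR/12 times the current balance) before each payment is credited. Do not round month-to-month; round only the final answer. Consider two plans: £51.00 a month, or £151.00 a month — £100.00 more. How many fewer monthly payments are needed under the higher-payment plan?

Monthly rate r = 20.9%/12 = 1.74167% = 0.0174167.
At £51.00/mo: n = ⌈−ln(1 − rB₀/P)/ln(1+r)⌉ = 84 payments (last £1.39); total interest = total paid − £2,230.00 = £2,004.39.
At £151.00/mo: 18 payments (last £33.56); total interest £370.56.
Payments saved = 84 − 18 = 66.

66 fewer payments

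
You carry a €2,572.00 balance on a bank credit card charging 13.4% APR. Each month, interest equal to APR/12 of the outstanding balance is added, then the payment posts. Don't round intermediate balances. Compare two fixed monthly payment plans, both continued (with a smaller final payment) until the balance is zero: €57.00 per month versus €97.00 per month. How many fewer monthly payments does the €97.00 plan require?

32 fewer payments

Monthly rate r = 13.4%/12 = 1.11667% = 0.0111667.
At €57.00/mo: n = ⌈−ln(1 − rB₀/P)/ln(1+r)⌉ = 64 payments (last €6.80); total interest = total paid − €2,572.00 = €1,025.80.
At €97.00/mo: 32 payments (last €60.01); total interest €495.01.
Payments saved = 64 − 32 = 32.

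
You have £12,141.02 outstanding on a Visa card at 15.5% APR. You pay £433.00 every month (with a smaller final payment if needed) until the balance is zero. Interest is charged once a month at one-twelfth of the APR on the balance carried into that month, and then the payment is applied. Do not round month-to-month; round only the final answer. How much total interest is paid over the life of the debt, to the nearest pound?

Monthly rate r = 15.5%/12 = 1.29167% = 0.0129167.
Payoff takes n = ⌈−ln(1 − rB₀/P)/ln(1+r)⌉ = ⌈35.039⌉ = 36 payments; the last is £17.04.
Total paid = 35·£433.00 + £17.04 = £15,172.04.
Total interest = total paid − principal = £15,172.04 − £12,141.02 = £3,031.02.

£3,031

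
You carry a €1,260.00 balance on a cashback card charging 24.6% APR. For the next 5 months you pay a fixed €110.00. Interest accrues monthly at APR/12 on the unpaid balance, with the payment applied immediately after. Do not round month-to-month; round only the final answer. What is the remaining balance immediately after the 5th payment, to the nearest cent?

Monthly rate r = 24.6%/12 = 2.05% = 0.0205.
Each month: B ← B·(1+r) − €110.00.
Month 1: interest €25.83; balance after payment €1,175.83.
Month 2: interest €24.10; balance after payment €1,089.93.
Month 3: interest €22.34; balance after payment €1,002.28.
Month 4: interest €20.55; balance after payment €912.82.
Month 5: interest €18.71; balance after payment €821.54.

€821.54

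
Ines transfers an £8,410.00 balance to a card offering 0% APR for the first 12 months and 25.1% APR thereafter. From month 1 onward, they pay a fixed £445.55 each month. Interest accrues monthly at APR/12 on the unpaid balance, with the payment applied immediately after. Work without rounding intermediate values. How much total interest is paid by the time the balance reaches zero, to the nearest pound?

Promo months 1–12 at r₀ = 0%/12 = 0; months 13+ at r₁ = 25.1%/12 = 0.0209167.
After month 12 (no interest yet): B = £8,410.00 − 12·£445.55 = £3,063.40.
Then at r₁ with £445.55/mo: n₂ = −ln(1 − r₁·B/P)/ln(1+r₁) ≈ 7.50 → 8 more payments.
Total paid = 19·£445.55 + £224.15 = £8,689.60; interest = £8,689.60 − £8,410.00 = £279.60.

£280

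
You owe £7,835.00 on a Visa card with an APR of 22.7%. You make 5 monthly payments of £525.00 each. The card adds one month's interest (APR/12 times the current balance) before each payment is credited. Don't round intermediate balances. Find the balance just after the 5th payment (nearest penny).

£5,878.42

Monthly rate r = 22.7%/12 = 1.89167% = 0.0189167.
Each month: B ← B·(1+r) − £525.00.
Month 1: interest £148.21; balance after payment £7,458.21.
Month 2: interest £141.08; balance after payment £7,074.30.
Month 3: interest £133.82; balance after payment £6,683.12.
Month 4: interest £126.42; balance after payment £6,284.54.
Month 5: interest £118.88; balance after payment £5,878.42.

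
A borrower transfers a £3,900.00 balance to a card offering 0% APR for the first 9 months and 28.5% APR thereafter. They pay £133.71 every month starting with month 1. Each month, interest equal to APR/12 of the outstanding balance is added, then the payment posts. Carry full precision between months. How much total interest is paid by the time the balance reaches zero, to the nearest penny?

£1,017.59

Promo months 1–9 at r₀ = 0%/12 = 0; months 10+ at r₁ = 28.5%/12 = 0.02375.
After month 9 (no interest yet): B = £3,900.00 − 9·£133.71 = £2,696.61.
Then at r₁ with £133.71/mo: n₂ = −ln(1 − r₁·B/P)/ln(1+r₁) ≈ 27.78 → 28 more payments.
Total paid = 36·£133.71 + £104.03 = £4,917.59; interest = £4,917.59 − £3,900.00 = £1,017.59.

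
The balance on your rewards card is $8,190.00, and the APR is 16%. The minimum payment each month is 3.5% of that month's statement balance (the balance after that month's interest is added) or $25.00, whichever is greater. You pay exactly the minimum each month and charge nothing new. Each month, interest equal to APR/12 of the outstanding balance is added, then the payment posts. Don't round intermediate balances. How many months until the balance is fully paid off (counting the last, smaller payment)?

Monthly rate r = 16%/12 = 1.33333% = 0.0133333.
While 3.5% of the post-interest balance exceeds $25.00, each month B ← (B·(1+r))·(1 − 0.035), i.e. B shrinks by the factor (1+r)·0.965 = 0.97787.
This holds for months 1–110. Entering month 111 the balance is $698.30; 3.5% of the post-interest balance is now below $25.00, so the flat $25.00 minimum applies from here.
From month 111 a fixed $25.00 at rate r clears $698.30 in 36 more payments. Total: 110 + 36 = 146 months.

146 months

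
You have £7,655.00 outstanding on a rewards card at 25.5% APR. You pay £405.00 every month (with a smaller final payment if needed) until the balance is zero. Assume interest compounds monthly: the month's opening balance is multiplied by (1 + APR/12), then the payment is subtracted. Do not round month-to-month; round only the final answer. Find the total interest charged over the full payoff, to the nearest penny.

Monthly rate r = 25.5%/12 = 2.125% = 0.02125.
Payoff takes n = ⌈−ln(1 − rB₀/P)/ln(1+r)⌉ = ⌈24.424⌉ = 25 payments; the last is £172.94.
Total paid = 24·£405.00 + £172.94 = £9,892.94.
Total interest = total paid − principal = £9,892.94 − £7,655.00 = £2,237.94.

£2,237.94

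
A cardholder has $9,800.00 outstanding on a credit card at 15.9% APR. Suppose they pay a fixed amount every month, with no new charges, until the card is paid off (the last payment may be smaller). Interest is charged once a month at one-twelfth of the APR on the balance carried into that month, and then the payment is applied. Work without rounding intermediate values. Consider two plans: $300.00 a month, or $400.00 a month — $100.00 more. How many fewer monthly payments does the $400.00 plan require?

14 fewer payments

Monthly rate r = 15.9%/12 = 1.325% = 0.01325.
At $300.00/mo: n = ⌈−ln(1 − rB₀/P)/ln(1+r)⌉ = 44 payments (last $25.08); total interest = total paid − $9,800.00 = $3,125.08.
At $400.00/mo: 30 payments (last $327.39); total interest $2,127.39.
Payments saved = 44 − 30 = 14.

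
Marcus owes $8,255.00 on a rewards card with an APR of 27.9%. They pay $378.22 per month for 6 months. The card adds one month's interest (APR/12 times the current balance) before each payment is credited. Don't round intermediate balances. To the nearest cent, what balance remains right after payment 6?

$7,070.23

Monthly rate r = 27.9%/12 = 2.325% = 0.02325.
Each month: B ← B·(1+r) − $378.22.
Month 1: interest $191.93; balance after payment $8,068.71.
Month 2: interest $187.60; balance after payment $7,878.09.
Month 3: interest $183.17; balance after payment $7,683.03.
Month 4: interest $178.63; balance after payment $7,483.44.
Month 5: interest $173.99; balance after payment $7,279.21.
Month 6: interest $169.24; balance after payment $7,070.23.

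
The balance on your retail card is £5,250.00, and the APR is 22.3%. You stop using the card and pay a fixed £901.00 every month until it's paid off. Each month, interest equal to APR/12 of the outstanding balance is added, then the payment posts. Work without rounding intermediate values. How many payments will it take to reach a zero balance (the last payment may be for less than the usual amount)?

Monthly rate r = 22.3%/12 = 1.85833% = 0.0185833.
Recurrence: B ← B·(1+r) − £901.00.
Month 1: interest £97.56; balance after payment £4,446.56.
Month 2: interest £82.63; balance after payment £3,628.19.
Closed form: n = −ln(1 − rB₀/P)/ln(1+r) = −ln(0.89172)/ln(1.01858) ≈ 6.224, so the balance reaches zero during payment 7.

7 months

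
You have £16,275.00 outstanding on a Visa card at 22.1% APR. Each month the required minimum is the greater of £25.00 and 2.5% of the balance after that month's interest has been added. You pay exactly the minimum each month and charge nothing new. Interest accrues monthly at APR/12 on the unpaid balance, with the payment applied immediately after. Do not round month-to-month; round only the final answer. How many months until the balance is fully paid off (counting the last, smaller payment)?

Monthly rate r = 22.1%/12 = 1.84167% = 0.0184167.
While 2.5% of the post-interest balance exceeds £25.00, each month B ← (B·(1+r))·(1 − 0.025), i.e. B shrinks by the factor (1+r)·0.975 = 0.99296.
This holds for months 1–398. Entering month 399 the balance is £976.58; 2.5% of the post-interest balance is now below £25.00, so the flat £25.00 minimum applies from here.
From month 399 a fixed £25.00 at rate r clears £976.58 in 70 more payments. Total: 398 + 70 = 468 months.

468 months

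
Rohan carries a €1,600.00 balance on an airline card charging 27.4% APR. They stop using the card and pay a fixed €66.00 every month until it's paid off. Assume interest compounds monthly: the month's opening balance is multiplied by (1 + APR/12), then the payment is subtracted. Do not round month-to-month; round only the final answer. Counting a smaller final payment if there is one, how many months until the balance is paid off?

Monthly rate r = 27.4%/12 = 2.28333% = 0.0228333.
Recurrence: B ← B·(1+r) − €66.00.
Month 1: interest €36.53; balance after payment €1,570.53.
Month 2: interest €35.86; balance after payment €1,540.39.
Closed form: n = −ln(1 − rB₀/P)/ln(1+r) = −ln(0.44646)/ln(1.02283) ≈ 35.718, so the balance reaches zero during payment 36.

36 payments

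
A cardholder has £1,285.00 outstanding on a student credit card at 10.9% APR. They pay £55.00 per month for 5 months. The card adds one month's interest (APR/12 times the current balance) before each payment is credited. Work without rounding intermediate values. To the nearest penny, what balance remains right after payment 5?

£1,064.39

Monthly rate r = 10.9%/12 = 0.908333% = 0.00908333.
Each month: B ← B·(1+r) − £55.00.
Month 1: interest £11.67; balance after payment £1,241.67.
Month 2: interest £11.28; balance after payment £1,197.95.
Month 3: interest £10.88; balance after payment £1,153.83.
Month 4: interest £10.48; balance after payment £1,109.31.
Month 5: interest £10.08; balance after payment £1,064.39.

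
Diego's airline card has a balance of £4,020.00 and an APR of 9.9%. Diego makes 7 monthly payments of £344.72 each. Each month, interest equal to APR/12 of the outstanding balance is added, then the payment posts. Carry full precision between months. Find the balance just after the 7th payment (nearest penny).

£1,784.39

Monthly rate r = 9.9%/12 = 0.825% = 0.00825.
Each month: B ← B·(1+r) − £344.72.
Month 1: interest £33.16; balance after payment £3,708.44.
Month 2: interest £30.59; balance after payment £3,394.32.
Month 3: interest £28.00; balance after payment £3,077.60.
Month 4: interest £25.39; balance after payment £2,758.27.
Month 5: interest £22.76; balance after payment £2,436.31.
Month 6: interest £20.10; balance after payment £2,111.69.
Month 7: interest £17.42; balance after payment £1,784.39.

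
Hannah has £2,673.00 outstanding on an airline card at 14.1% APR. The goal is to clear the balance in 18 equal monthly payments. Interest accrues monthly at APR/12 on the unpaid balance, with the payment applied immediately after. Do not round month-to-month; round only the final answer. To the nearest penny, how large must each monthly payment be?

£165.62

Monthly rate r = 14.1%/12 = 1.175% = 0.01175.
Level-payment amortization: P = B₀·r / (1 − (1+r)^(−n)) = 2673.00·0.01175 / (1 − 1.01175^(−18)).
Denominator 1 − (1+r)^(−18) = 0.189632221.
P = 31.4078 / 0.189632221 ≈ 165.62.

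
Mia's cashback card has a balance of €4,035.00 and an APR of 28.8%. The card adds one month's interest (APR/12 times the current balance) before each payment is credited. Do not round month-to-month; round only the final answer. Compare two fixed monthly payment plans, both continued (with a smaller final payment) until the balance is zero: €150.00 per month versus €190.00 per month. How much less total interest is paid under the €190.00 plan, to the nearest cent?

€851.34

Monthly rate r = 28.8%/12 = 2.4% = 0.024.
At €150.00/mo: n = ⌈−ln(1 − rB₀/P)/ln(1+r)⌉ = 44 payments (last €111.14); total interest = total paid − €4,035.00 = €2,526.14.
At €190.00/mo: 31 payments (last €9.80); total interest €1,674.80.
Interest saved = €2,526.14 − €1,674.80 = €851.34.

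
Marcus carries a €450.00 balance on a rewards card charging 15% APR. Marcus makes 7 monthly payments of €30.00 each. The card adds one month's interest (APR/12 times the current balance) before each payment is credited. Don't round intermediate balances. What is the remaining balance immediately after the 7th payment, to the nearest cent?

€272.84

Monthly rate r = 15%/12 = 1.25% = 0.0125.
Each month: B ← B·(1+r) − €30.00.
Month 1: interest €5.62; balance after payment €425.62.
Month 2: interest €5.32; balance after payment €400.95.
Month 3: interest €5.01; balance after payment €375.96.
Month 4: interest €4.70; balance after payment €350.66.
Month 5: interest €4.38; balance after payment €325.04.
Month 6: interest €4.06; balance after payment €299.10.
Month 7: interest €3.74; balance after payment €272.84.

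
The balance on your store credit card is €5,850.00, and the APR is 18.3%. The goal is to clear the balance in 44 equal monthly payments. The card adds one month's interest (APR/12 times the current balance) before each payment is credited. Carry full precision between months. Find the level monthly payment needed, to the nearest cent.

€183.49

Monthly rate r = 18.3%/12 = 1.525% = 0.01525.
Level-payment amortization: P = B₀·r / (1 − (1+r)^(−n)) = 5850.00·0.01525 / (1 − 1.01525^(−44)).
Denominator 1 − (1+r)^(−44) = 0.486207121.
P = 89.2125 / 0.486207121 ≈ 183.49.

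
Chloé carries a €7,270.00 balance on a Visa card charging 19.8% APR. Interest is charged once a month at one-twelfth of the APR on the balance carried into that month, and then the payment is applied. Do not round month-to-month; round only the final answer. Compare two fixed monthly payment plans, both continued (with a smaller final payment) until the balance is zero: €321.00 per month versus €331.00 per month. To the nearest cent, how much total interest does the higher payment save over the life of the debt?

Monthly rate r = 19.8%/12 = 1.65% = 0.0165.
At €321.00/mo: n = ⌈−ln(1 − rB₀/P)/ln(1+r)⌉ = 29 payments (last €190.55); total interest = total paid − €7,270.00 = €1,908.55.
At €331.00/mo: 28 payments (last €166.17); total interest €1,833.17.
Interest saved = €1,908.55 − €1,833.17 = €75.38.

€75.38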